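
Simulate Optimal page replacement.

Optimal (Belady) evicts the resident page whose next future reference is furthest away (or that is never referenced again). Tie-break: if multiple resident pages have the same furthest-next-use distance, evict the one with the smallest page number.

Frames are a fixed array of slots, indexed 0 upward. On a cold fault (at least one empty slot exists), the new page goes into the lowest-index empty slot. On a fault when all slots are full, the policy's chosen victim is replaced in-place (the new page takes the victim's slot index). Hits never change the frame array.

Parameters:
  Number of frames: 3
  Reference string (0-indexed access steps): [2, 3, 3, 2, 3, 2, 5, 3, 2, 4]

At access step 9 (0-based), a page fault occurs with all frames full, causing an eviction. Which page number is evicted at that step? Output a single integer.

Answer: 2

Derivation:
Step 0: ref 2 -> FAULT, frames=[2,-,-]
Step 1: ref 3 -> FAULT, frames=[2,3,-]
Step 2: ref 3 -> HIT, frames=[2,3,-]
Step 3: ref 2 -> HIT, frames=[2,3,-]
Step 4: ref 3 -> HIT, frames=[2,3,-]
Step 5: ref 2 -> HIT, frames=[2,3,-]
Step 6: ref 5 -> FAULT, frames=[2,3,5]
Step 7: ref 3 -> HIT, frames=[2,3,5]
Step 8: ref 2 -> HIT, frames=[2,3,5]
Step 9: ref 4 -> FAULT, evict 2, frames=[4,3,5]
At step 9: evicted page 2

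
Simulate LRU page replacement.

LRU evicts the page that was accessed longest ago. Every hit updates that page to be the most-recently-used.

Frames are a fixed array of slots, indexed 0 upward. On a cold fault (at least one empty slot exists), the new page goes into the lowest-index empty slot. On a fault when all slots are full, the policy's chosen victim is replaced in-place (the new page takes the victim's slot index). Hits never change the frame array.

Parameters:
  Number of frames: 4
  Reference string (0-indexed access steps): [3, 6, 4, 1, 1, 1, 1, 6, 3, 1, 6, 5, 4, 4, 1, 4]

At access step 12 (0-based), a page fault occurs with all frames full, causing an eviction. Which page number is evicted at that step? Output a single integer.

Answer: 3

Derivation:
Step 0: ref 3 -> FAULT, frames=[3,-,-,-]
Step 1: ref 6 -> FAULT, frames=[3,6,-,-]
Step 2: ref 4 -> FAULT, frames=[3,6,4,-]
Step 3: ref 1 -> FAULT, frames=[3,6,4,1]
Step 4: ref 1 -> HIT, frames=[3,6,4,1]
Step 5: ref 1 -> HIT, frames=[3,6,4,1]
Step 6: ref 1 -> HIT, frames=[3,6,4,1]
Step 7: ref 6 -> HIT, frames=[3,6,4,1]
Step 8: ref 3 -> HIT, frames=[3,6,4,1]
Step 9: ref 1 -> HIT, frames=[3,6,4,1]
Step 10: ref 6 -> HIT, frames=[3,6,4,1]
Step 11: ref 5 -> FAULT, evict 4, frames=[3,6,5,1]
Step 12: ref 4 -> FAULT, evict 3, frames=[4,6,5,1]
At step 12: evicted page 3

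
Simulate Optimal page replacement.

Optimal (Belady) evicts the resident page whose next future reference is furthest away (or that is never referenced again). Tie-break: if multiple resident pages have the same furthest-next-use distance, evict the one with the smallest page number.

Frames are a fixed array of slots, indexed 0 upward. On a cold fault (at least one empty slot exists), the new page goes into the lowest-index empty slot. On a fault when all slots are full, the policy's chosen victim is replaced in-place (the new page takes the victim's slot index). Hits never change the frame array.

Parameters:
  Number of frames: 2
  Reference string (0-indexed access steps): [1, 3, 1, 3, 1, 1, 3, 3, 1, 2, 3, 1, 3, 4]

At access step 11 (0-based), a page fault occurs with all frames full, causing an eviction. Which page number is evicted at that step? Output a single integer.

Step 0: ref 1 -> FAULT, frames=[1,-]
Step 1: ref 3 -> FAULT, frames=[1,3]
Step 2: ref 1 -> HIT, frames=[1,3]
Step 3: ref 3 -> HIT, frames=[1,3]
Step 4: ref 1 -> HIT, frames=[1,3]
Step 5: ref 1 -> HIT, frames=[1,3]
Step 6: ref 3 -> HIT, frames=[1,3]
Step 7: ref 3 -> HIT, frames=[1,3]
Step 8: ref 1 -> HIT, frames=[1,3]
Step 9: ref 2 -> FAULT, evict 1, frames=[2,3]
Step 10: ref 3 -> HIT, frames=[2,3]
Step 11: ref 1 -> FAULT, evict 2, frames=[1,3]
At step 11: evicted page 2

Answer: 2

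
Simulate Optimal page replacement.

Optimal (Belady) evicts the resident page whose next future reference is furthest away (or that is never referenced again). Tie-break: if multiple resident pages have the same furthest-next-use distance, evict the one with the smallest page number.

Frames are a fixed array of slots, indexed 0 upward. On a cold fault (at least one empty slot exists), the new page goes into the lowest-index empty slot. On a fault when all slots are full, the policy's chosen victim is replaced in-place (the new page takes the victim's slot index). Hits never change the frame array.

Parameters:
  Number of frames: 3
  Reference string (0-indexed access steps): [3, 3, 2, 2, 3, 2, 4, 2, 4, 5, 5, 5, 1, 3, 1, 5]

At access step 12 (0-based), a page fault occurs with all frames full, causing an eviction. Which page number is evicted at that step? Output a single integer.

Step 0: ref 3 -> FAULT, frames=[3,-,-]
Step 1: ref 3 -> HIT, frames=[3,-,-]
Step 2: ref 2 -> FAULT, frames=[3,2,-]
Step 3: ref 2 -> HIT, frames=[3,2,-]
Step 4: ref 3 -> HIT, frames=[3,2,-]
Step 5: ref 2 -> HIT, frames=[3,2,-]
Step 6: ref 4 -> FAULT, frames=[3,2,4]
Step 7: ref 2 -> HIT, frames=[3,2,4]
Step 8: ref 4 -> HIT, frames=[3,2,4]
Step 9: ref 5 -> FAULT, evict 2, frames=[3,5,4]
Step 10: ref 5 -> HIT, frames=[3,5,4]
Step 11: ref 5 -> HIT, frames=[3,5,4]
Step 12: ref 1 -> FAULT, evict 4, frames=[3,5,1]
At step 12: evicted page 4

Answer: 4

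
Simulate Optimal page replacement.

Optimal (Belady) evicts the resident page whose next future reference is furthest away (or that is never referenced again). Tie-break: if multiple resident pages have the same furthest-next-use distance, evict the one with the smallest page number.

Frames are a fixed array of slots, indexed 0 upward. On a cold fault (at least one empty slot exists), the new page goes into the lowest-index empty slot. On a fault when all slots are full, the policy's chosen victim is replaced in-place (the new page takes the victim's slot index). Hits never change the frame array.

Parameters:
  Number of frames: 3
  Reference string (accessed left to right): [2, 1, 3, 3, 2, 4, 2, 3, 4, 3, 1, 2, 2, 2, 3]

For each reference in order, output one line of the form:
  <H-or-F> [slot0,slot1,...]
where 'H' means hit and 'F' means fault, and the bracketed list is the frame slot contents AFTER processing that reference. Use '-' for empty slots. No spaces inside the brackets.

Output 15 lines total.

F [2,-,-]
F [2,1,-]
F [2,1,3]
H [2,1,3]
H [2,1,3]
F [2,4,3]
H [2,4,3]
H [2,4,3]
H [2,4,3]
H [2,4,3]
F [2,1,3]
H [2,1,3]
H [2,1,3]
H [2,1,3]
H [2,1,3]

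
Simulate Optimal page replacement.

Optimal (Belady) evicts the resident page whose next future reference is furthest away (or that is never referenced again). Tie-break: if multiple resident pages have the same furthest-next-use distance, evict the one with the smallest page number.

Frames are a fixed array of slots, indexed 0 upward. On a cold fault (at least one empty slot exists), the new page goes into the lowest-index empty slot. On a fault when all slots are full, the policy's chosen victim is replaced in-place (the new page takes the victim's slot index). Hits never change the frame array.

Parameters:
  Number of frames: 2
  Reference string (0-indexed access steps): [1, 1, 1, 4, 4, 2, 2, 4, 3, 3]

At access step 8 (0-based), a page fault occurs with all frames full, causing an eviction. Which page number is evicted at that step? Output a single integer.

Step 0: ref 1 -> FAULT, frames=[1,-]
Step 1: ref 1 -> HIT, frames=[1,-]
Step 2: ref 1 -> HIT, frames=[1,-]
Step 3: ref 4 -> FAULT, frames=[1,4]
Step 4: ref 4 -> HIT, frames=[1,4]
Step 5: ref 2 -> FAULT, evict 1, frames=[2,4]
Step 6: ref 2 -> HIT, frames=[2,4]
Step 7: ref 4 -> HIT, frames=[2,4]
Step 8: ref 3 -> FAULT, evict 2, frames=[3,4]
At step 8: evicted page 2

Answer: 2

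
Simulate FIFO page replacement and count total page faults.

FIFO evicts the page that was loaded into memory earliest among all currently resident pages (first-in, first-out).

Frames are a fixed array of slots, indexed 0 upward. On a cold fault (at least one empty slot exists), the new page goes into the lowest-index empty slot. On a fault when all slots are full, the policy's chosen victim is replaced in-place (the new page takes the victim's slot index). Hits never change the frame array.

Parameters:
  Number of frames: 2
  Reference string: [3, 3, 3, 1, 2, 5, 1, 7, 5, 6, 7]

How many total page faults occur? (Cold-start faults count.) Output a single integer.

Answer: 9

Derivation:
Step 0: ref 3 → FAULT, frames=[3,-]
Step 1: ref 3 → HIT, frames=[3,-]
Step 2: ref 3 → HIT, frames=[3,-]
Step 3: ref 1 → FAULT, frames=[3,1]
Step 4: ref 2 → FAULT (evict 3), frames=[2,1]
Step 5: ref 5 → FAULT (evict 1), frames=[2,5]
Step 6: ref 1 → FAULT (evict 2), frames=[1,5]
Step 7: ref 7 → FAULT (evict 5), frames=[1,7]
Step 8: ref 5 → FAULT (evict 1), frames=[5,7]
Step 9: ref 6 → FAULT (evict 7), frames=[5,6]
Step 10: ref 7 → FAULT (evict 5), frames=[7,6]
Total faults: 9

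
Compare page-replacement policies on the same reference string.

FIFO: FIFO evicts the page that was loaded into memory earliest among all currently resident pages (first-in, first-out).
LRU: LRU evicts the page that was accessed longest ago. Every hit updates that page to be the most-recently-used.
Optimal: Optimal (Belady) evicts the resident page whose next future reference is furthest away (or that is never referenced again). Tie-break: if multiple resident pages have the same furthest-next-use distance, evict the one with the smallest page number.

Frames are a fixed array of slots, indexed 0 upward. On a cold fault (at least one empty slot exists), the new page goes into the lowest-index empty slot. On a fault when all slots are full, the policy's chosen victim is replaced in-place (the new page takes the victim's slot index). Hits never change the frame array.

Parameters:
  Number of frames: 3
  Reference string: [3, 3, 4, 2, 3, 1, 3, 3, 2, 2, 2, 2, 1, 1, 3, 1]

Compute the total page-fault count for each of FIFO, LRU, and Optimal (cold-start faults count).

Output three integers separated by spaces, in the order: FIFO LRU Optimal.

Answer: 5 4 4

Derivation:
--- FIFO ---
  step 0: ref 3 -> FAULT, frames=[3,-,-] (faults so far: 1)
  step 1: ref 3 -> HIT, frames=[3,-,-] (faults so far: 1)
  step 2: ref 4 -> FAULT, frames=[3,4,-] (faults so far: 2)
  step 3: ref 2 -> FAULT, frames=[3,4,2] (faults so far: 3)
  step 4: ref 3 -> HIT, frames=[3,4,2] (faults so far: 3)
  step 5: ref 1 -> FAULT, evict 3, frames=[1,4,2] (faults so far: 4)
  step 6: ref 3 -> FAULT, evict 4, frames=[1,3,2] (faults so far: 5)
  step 7: ref 3 -> HIT, frames=[1,3,2] (faults so far: 5)
  step 8: ref 2 -> HIT, frames=[1,3,2] (faults so far: 5)
  step 9: ref 2 -> HIT, frames=[1,3,2] (faults so far: 5)
  step 10: ref 2 -> HIT, frames=[1,3,2] (faults so far: 5)
  step 11: ref 2 -> HIT, frames=[1,3,2] (faults so far: 5)
  step 12: ref 1 -> HIT, frames=[1,3,2] (faults so far: 5)
  step 13: ref 1 -> HIT, frames=[1,3,2] (faults so far: 5)
  step 14: ref 3 -> HIT, frames=[1,3,2] (faults so far: 5)
  step 15: ref 1 -> HIT, frames=[1,3,2] (faults so far: 5)
  FIFO total faults: 5
--- LRU ---
  step 0: ref 3 -> FAULT, frames=[3,-,-] (faults so far: 1)
  step 1: ref 3 -> HIT, frames=[3,-,-] (faults so far: 1)
  step 2: ref 4 -> FAULT, frames=[3,4,-] (faults so far: 2)
  step 3: ref 2 -> FAULT, frames=[3,4,2] (faults so far: 3)
  step 4: ref 3 -> HIT, frames=[3,4,2] (faults so far: 3)
  step 5: ref 1 -> FAULT, evict 4, frames=[3,1,2] (faults so far: 4)
  step 6: ref 3 -> HIT, frames=[3,1,2] (faults so far: 4)
  step 7: ref 3 -> HIT, frames=[3,1,2] (faults so far: 4)
  step 8: ref 2 -> HIT, frames=[3,1,2] (faults so far: 4)
  step 9: ref 2 -> HIT, frames=[3,1,2] (faults so far: 4)
  step 10: ref 2 -> HIT, frames=[3,1,2] (faults so far: 4)
  step 11: ref 2 -> HIT, frames=[3,1,2] (faults so far: 4)
  step 12: ref 1 -> HIT, frames=[3,1,2] (faults so far: 4)
  step 13: ref 1 -> HIT, frames=[3,1,2] (faults so far: 4)
  step 14: ref 3 -> HIT, frames=[3,1,2] (faults so far: 4)
  step 15: ref 1 -> HIT, frames=[3,1,2] (faults so far: 4)
  LRU total faults: 4
--- Optimal ---
  step 0: ref 3 -> FAULT, frames=[3,-,-] (faults so far: 1)
  step 1: ref 3 -> HIT, frames=[3,-,-] (faults so far: 1)
  step 2: ref 4 -> FAULT, frames=[3,4,-] (faults so far: 2)
  step 3: ref 2 -> FAULT, frames=[3,4,2] (faults so far: 3)
  step 4: ref 3 -> HIT, frames=[3,4,2] (faults so far: 3)
  step 5: ref 1 -> FAULT, evict 4, frames=[3,1,2] (faults so far: 4)
  step 6: ref 3 -> HIT, frames=[3,1,2] (faults so far: 4)
  step 7: ref 3 -> HIT, frames=[3,1,2] (faults so far: 4)
  step 8: ref 2 -> HIT, frames=[3,1,2] (faults so far: 4)
  step 9: ref 2 -> HIT, frames=[3,1,2] (faults so far: 4)
  step 10: ref 2 -> HIT, frames=[3,1,2] (faults so far: 4)
  step 11: ref 2 -> HIT, frames=[3,1,2] (faults so far: 4)
  step 12: ref 1 -> HIT, frames=[3,1,2] (faults so far: 4)
  step 13: ref 1 -> HIT, frames=[3,1,2] (faults so far: 4)
  step 14: ref 3 -> HIT, frames=[3,1,2] (faults so far: 4)
  step 15: ref 1 -> HIT, frames=[3,1,2] (faults so far: 4)
  Optimal total faults: 4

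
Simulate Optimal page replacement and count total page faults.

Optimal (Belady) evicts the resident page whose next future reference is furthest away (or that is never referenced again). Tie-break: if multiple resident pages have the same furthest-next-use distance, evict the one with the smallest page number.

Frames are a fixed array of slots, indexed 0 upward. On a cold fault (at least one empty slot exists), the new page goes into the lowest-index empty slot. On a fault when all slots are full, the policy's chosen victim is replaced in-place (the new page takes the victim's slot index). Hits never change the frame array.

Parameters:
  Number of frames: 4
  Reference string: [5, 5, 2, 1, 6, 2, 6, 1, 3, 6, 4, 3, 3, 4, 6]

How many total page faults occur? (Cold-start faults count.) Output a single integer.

Step 0: ref 5 → FAULT, frames=[5,-,-,-]
Step 1: ref 5 → HIT, frames=[5,-,-,-]
Step 2: ref 2 → FAULT, frames=[5,2,-,-]
Step 3: ref 1 → FAULT, frames=[5,2,1,-]
Step 4: ref 6 → FAULT, frames=[5,2,1,6]
Step 5: ref 2 → HIT, frames=[5,2,1,6]
Step 6: ref 6 → HIT, frames=[5,2,1,6]
Step 7: ref 1 → HIT, frames=[5,2,1,6]
Step 8: ref 3 → FAULT (evict 1), frames=[5,2,3,6]
Step 9: ref 6 → HIT, frames=[5,2,3,6]
Step 10: ref 4 → FAULT (evict 2), frames=[5,4,3,6]
Step 11: ref 3 → HIT, frames=[5,4,3,6]
Step 12: ref 3 → HIT, frames=[5,4,3,6]
Step 13: ref 4 → HIT, frames=[5,4,3,6]
Step 14: ref 6 → HIT, frames=[5,4,3,6]
Total faults: 6

Answer: 6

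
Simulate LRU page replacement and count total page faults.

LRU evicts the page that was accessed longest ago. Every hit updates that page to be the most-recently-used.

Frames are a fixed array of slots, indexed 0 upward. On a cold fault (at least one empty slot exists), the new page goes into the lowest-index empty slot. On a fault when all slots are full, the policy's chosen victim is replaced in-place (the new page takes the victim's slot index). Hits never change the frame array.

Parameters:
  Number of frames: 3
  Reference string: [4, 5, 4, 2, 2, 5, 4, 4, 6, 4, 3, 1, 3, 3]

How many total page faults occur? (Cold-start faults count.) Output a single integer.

Step 0: ref 4 → FAULT, frames=[4,-,-]
Step 1: ref 5 → FAULT, frames=[4,5,-]
Step 2: ref 4 → HIT, frames=[4,5,-]
Step 3: ref 2 → FAULT, frames=[4,5,2]
Step 4: ref 2 → HIT, frames=[4,5,2]
Step 5: ref 5 → HIT, frames=[4,5,2]
Step 6: ref 4 → HIT, frames=[4,5,2]
Step 7: ref 4 → HIT, frames=[4,5,2]
Step 8: ref 6 → FAULT (evict 2), frames=[4,5,6]
Step 9: ref 4 → HIT, frames=[4,5,6]
Step 10: ref 3 → FAULT (evict 5), frames=[4,3,6]
Step 11: ref 1 → FAULT (evict 6), frames=[4,3,1]
Step 12: ref 3 → HIT, frames=[4,3,1]
Step 13: ref 3 → HIT, frames=[4,3,1]
Total faults: 6

Answer: 6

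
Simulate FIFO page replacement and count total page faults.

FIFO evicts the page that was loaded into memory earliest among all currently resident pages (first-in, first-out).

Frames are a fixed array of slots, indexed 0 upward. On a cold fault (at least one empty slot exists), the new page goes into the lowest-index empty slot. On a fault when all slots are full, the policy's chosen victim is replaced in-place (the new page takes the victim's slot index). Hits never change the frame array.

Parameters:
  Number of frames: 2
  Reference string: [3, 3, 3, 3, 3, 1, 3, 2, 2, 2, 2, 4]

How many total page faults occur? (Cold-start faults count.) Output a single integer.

Step 0: ref 3 → FAULT, frames=[3,-]
Step 1: ref 3 → HIT, frames=[3,-]
Step 2: ref 3 → HIT, frames=[3,-]
Step 3: ref 3 → HIT, frames=[3,-]
Step 4: ref 3 → HIT, frames=[3,-]
Step 5: ref 1 → FAULT, frames=[3,1]
Step 6: ref 3 → HIT, frames=[3,1]
Step 7: ref 2 → FAULT (evict 3), frames=[2,1]
Step 8: ref 2 → HIT, frames=[2,1]
Step 9: ref 2 → HIT, frames=[2,1]
Step 10: ref 2 → HIT, frames=[2,1]
Step 11: ref 4 → FAULT (evict 1), frames=[2,4]
Total faults: 4

Answer: 4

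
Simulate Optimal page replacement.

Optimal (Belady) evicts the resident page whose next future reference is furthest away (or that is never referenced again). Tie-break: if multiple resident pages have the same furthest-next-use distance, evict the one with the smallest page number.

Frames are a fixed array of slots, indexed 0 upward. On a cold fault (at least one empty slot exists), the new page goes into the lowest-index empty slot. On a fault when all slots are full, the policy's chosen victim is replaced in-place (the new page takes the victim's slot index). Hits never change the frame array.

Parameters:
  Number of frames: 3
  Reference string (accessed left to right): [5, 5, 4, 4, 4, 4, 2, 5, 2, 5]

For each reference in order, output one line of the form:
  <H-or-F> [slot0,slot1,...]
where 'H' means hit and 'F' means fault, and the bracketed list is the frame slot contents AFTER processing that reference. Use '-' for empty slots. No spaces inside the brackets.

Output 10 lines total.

F [5,-,-]
H [5,-,-]
F [5,4,-]
H [5,4,-]
H [5,4,-]
H [5,4,-]
F [5,4,2]
H [5,4,2]
H [5,4,2]
H [5,4,2]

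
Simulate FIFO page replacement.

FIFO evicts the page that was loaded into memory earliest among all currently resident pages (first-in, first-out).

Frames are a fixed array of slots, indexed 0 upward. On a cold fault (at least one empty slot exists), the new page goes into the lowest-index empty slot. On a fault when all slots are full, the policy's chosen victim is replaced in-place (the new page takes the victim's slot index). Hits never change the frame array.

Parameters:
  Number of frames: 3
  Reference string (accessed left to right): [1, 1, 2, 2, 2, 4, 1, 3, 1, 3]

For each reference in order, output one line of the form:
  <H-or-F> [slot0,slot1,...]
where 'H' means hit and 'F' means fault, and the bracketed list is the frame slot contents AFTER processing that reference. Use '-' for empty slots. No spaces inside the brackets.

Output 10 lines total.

F [1,-,-]
H [1,-,-]
F [1,2,-]
H [1,2,-]
H [1,2,-]
F [1,2,4]
H [1,2,4]
F [3,2,4]
F [3,1,4]
H [3,1,4]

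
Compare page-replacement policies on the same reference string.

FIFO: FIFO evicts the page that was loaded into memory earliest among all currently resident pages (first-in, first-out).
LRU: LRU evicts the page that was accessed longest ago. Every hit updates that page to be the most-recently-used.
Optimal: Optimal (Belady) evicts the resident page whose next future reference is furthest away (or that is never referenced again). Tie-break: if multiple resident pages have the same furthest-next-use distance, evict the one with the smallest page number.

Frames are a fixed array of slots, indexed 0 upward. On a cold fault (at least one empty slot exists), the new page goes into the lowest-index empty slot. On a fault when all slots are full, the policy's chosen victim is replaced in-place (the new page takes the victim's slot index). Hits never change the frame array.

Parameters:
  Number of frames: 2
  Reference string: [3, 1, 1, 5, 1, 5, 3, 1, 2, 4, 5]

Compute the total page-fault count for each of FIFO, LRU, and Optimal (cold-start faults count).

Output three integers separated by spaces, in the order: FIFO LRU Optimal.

--- FIFO ---
  step 0: ref 3 -> FAULT, frames=[3,-] (faults so far: 1)
  step 1: ref 1 -> FAULT, frames=[3,1] (faults so far: 2)
  step 2: ref 1 -> HIT, frames=[3,1] (faults so far: 2)
  step 3: ref 5 -> FAULT, evict 3, frames=[5,1] (faults so far: 3)
  step 4: ref 1 -> HIT, frames=[5,1] (faults so far: 3)
  step 5: ref 5 -> HIT, frames=[5,1] (faults so far: 3)
  step 6: ref 3 -> FAULT, evict 1, frames=[5,3] (faults so far: 4)
  step 7: ref 1 -> FAULT, evict 5, frames=[1,3] (faults so far: 5)
  step 8: ref 2 -> FAULT, evict 3, frames=[1,2] (faults so far: 6)
  step 9: ref 4 -> FAULT, evict 1, frames=[4,2] (faults so far: 7)
  step 10: ref 5 -> FAULT, evict 2, frames=[4,5] (faults so far: 8)
  FIFO total faults: 8
--- LRU ---
  step 0: ref 3 -> FAULT, frames=[3,-] (faults so far: 1)
  step 1: ref 1 -> FAULT, frames=[3,1] (faults so far: 2)
  step 2: ref 1 -> HIT, frames=[3,1] (faults so far: 2)
  step 3: ref 5 -> FAULT, evict 3, frames=[5,1] (faults so far: 3)
  step 4: ref 1 -> HIT, frames=[5,1] (faults so far: 3)
  step 5: ref 5 -> HIT, frames=[5,1] (faults so far: 3)
  step 6: ref 3 -> FAULT, evict 1, frames=[5,3] (faults so far: 4)
  step 7: ref 1 -> FAULT, evict 5, frames=[1,3] (faults so far: 5)
  step 8: ref 2 -> FAULT, evict 3, frames=[1,2] (faults so far: 6)
  step 9: ref 4 -> FAULT, evict 1, frames=[4,2] (faults so far: 7)
  step 10: ref 5 -> FAULT, evict 2, frames=[4,5] (faults so far: 8)
  LRU total faults: 8
--- Optimal ---
  step 0: ref 3 -> FAULT, frames=[3,-] (faults so far: 1)
  step 1: ref 1 -> FAULT, frames=[3,1] (faults so far: 2)
  step 2: ref 1 -> HIT, frames=[3,1] (faults so far: 2)
  step 3: ref 5 -> FAULT, evict 3, frames=[5,1] (faults so far: 3)
  step 4: ref 1 -> HIT, frames=[5,1] (faults so far: 3)
  step 5: ref 5 -> HIT, frames=[5,1] (faults so far: 3)
  step 6: ref 3 -> FAULT, evict 5, frames=[3,1] (faults so far: 4)
  step 7: ref 1 -> HIT, frames=[3,1] (faults so far: 4)
  step 8: ref 2 -> FAULT, evict 1, frames=[3,2] (faults so far: 5)
  step 9: ref 4 -> FAULT, evict 2, frames=[3,4] (faults so far: 6)
  step 10: ref 5 -> FAULT, evict 3, frames=[5,4] (faults so far: 7)
  Optimal total faults: 7

Answer: 8 8 7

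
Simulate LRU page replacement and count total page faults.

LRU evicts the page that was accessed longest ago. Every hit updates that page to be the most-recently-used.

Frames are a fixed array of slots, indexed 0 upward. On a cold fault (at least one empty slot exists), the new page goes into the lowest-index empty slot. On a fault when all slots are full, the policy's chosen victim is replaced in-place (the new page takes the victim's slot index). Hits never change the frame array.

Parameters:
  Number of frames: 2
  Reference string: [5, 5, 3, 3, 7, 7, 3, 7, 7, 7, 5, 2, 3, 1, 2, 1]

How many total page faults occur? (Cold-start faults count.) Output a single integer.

Answer: 8

Derivation:
Step 0: ref 5 → FAULT, frames=[5,-]
Step 1: ref 5 → HIT, frames=[5,-]
Step 2: ref 3 → FAULT, frames=[5,3]
Step 3: ref 3 → HIT, frames=[5,3]
Step 4: ref 7 → FAULT (evict 5), frames=[7,3]
Step 5: ref 7 → HIT, frames=[7,3]
Step 6: ref 3 → HIT, frames=[7,3]
Step 7: ref 7 → HIT, frames=[7,3]
Step 8: ref 7 → HIT, frames=[7,3]
Step 9: ref 7 → HIT, frames=[7,3]
Step 10: ref 5 → FAULT (evict 3), frames=[7,5]
Step 11: ref 2 → FAULT (evict 7), frames=[2,5]
Step 12: ref 3 → FAULT (evict 5), frames=[2,3]
Step 13: ref 1 → FAULT (evict 2), frames=[1,3]
Step 14: ref 2 → FAULT (evict 3), frames=[1,2]
Step 15: ref 1 → HIT, frames=[1,2]
Total faults: 8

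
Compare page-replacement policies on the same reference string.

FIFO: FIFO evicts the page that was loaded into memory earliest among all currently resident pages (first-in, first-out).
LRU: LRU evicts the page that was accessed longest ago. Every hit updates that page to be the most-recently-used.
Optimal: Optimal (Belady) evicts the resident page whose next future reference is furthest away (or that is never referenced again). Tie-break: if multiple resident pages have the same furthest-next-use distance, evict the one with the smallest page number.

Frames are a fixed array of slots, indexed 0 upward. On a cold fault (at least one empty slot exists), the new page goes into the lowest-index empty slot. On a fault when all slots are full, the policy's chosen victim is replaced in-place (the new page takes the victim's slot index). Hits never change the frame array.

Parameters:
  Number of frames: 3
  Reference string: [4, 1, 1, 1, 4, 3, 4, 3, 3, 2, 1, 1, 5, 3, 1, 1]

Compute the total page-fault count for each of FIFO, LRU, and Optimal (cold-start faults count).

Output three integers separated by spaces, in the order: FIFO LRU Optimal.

--- FIFO ---
  step 0: ref 4 -> FAULT, frames=[4,-,-] (faults so far: 1)
  step 1: ref 1 -> FAULT, frames=[4,1,-] (faults so far: 2)
  step 2: ref 1 -> HIT, frames=[4,1,-] (faults so far: 2)
  step 3: ref 1 -> HIT, frames=[4,1,-] (faults so far: 2)
  step 4: ref 4 -> HIT, frames=[4,1,-] (faults so far: 2)
  step 5: ref 3 -> FAULT, frames=[4,1,3] (faults so far: 3)
  step 6: ref 4 -> HIT, frames=[4,1,3] (faults so far: 3)
  step 7: ref 3 -> HIT, frames=[4,1,3] (faults so far: 3)
  step 8: ref 3 -> HIT, frames=[4,1,3] (faults so far: 3)
  step 9: ref 2 -> FAULT, evict 4, frames=[2,1,3] (faults so far: 4)
  step 10: ref 1 -> HIT, frames=[2,1,3] (faults so far: 4)
  step 11: ref 1 -> HIT, frames=[2,1,3] (faults so far: 4)
  step 12: ref 5 -> FAULT, evict 1, frames=[2,5,3] (faults so far: 5)
  step 13: ref 3 -> HIT, frames=[2,5,3] (faults so far: 5)
  step 14: ref 1 -> FAULT, evict 3, frames=[2,5,1] (faults so far: 6)
  step 15: ref 1 -> HIT, frames=[2,5,1] (faults so far: 6)
  FIFO total faults: 6
--- LRU ---
  step 0: ref 4 -> FAULT, frames=[4,-,-] (faults so far: 1)
  step 1: ref 1 -> FAULT, frames=[4,1,-] (faults so far: 2)
  step 2: ref 1 -> HIT, frames=[4,1,-] (faults so far: 2)
  step 3: ref 1 -> HIT, frames=[4,1,-] (faults so far: 2)
  step 4: ref 4 -> HIT, frames=[4,1,-] (faults so far: 2)
  step 5: ref 3 -> FAULT, frames=[4,1,3] (faults so far: 3)
  step 6: ref 4 -> HIT, frames=[4,1,3] (faults so far: 3)
  step 7: ref 3 -> HIT, frames=[4,1,3] (faults so far: 3)
  step 8: ref 3 -> HIT, frames=[4,1,3] (faults so far: 3)
  step 9: ref 2 -> FAULT, evict 1, frames=[4,2,3] (faults so far: 4)
  step 10: ref 1 -> FAULT, evict 4, frames=[1,2,3] (faults so far: 5)
  step 11: ref 1 -> HIT, frames=[1,2,3] (faults so far: 5)
  step 12: ref 5 -> FAULT, evict 3, frames=[1,2,5] (faults so far: 6)
  step 13: ref 3 -> FAULT, evict 2, frames=[1,3,5] (faults so far: 7)
  step 14: ref 1 -> HIT, frames=[1,3,5] (faults so far: 7)
  step 15: ref 1 -> HIT, frames=[1,3,5] (faults so far: 7)
  LRU total faults: 7
--- Optimal ---
  step 0: ref 4 -> FAULT, frames=[4,-,-] (faults so far: 1)
  step 1: ref 1 -> FAULT, frames=[4,1,-] (faults so far: 2)
  step 2: ref 1 -> HIT, frames=[4,1,-] (faults so far: 2)
  step 3: ref 1 -> HIT, frames=[4,1,-] (faults so far: 2)
  step 4: ref 4 -> HIT, frames=[4,1,-] (faults so far: 2)
  step 5: ref 3 -> FAULT, frames=[4,1,3] (faults so far: 3)
  step 6: ref 4 -> HIT, frames=[4,1,3] (faults so far: 3)
  step 7: ref 3 -> HIT, frames=[4,1,3] (faults so far: 3)
  step 8: ref 3 -> HIT, frames=[4,1,3] (faults so far: 3)
  step 9: ref 2 -> FAULT, evict 4, frames=[2,1,3] (faults so far: 4)
  step 10: ref 1 -> HIT, frames=[2,1,3] (faults so far: 4)
  step 11: ref 1 -> HIT, frames=[2,1,3] (faults so far: 4)
  step 12: ref 5 -> FAULT, evict 2, frames=[5,1,3] (faults so far: 5)
  step 13: ref 3 -> HIT, frames=[5,1,3] (faults so far: 5)
  step 14: ref 1 -> HIT, frames=[5,1,3] (faults so far: 5)
  step 15: ref 1 -> HIT, frames=[5,1,3] (faults so far: 5)
  Optimal total faults: 5

Answer: 6 7 5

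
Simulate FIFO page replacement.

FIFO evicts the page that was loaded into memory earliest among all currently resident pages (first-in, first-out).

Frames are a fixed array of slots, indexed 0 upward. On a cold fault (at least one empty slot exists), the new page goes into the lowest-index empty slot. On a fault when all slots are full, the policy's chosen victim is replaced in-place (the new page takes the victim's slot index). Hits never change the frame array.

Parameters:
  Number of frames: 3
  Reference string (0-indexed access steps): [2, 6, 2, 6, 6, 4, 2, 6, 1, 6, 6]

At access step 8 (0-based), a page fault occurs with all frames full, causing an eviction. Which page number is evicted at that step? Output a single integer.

Answer: 2

Derivation:
Step 0: ref 2 -> FAULT, frames=[2,-,-]
Step 1: ref 6 -> FAULT, frames=[2,6,-]
Step 2: ref 2 -> HIT, frames=[2,6,-]
Step 3: ref 6 -> HIT, frames=[2,6,-]
Step 4: ref 6 -> HIT, frames=[2,6,-]
Step 5: ref 4 -> FAULT, frames=[2,6,4]
Step 6: ref 2 -> HIT, frames=[2,6,4]
Step 7: ref 6 -> HIT, frames=[2,6,4]
Step 8: ref 1 -> FAULT, evict 2, frames=[1,6,4]
At step 8: evicted page 2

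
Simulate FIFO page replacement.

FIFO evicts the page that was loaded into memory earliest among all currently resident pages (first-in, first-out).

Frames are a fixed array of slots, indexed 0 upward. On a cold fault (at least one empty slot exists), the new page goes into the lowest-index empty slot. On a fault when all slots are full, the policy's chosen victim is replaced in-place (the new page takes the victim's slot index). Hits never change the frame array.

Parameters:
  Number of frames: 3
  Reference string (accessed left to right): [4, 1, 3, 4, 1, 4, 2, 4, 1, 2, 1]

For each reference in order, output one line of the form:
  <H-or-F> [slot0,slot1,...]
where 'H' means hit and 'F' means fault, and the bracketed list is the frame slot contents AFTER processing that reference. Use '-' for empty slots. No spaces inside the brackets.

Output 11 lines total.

F [4,-,-]
F [4,1,-]
F [4,1,3]
H [4,1,3]
H [4,1,3]
H [4,1,3]
F [2,1,3]
F [2,4,3]
F [2,4,1]
H [2,4,1]
H [2,4,1]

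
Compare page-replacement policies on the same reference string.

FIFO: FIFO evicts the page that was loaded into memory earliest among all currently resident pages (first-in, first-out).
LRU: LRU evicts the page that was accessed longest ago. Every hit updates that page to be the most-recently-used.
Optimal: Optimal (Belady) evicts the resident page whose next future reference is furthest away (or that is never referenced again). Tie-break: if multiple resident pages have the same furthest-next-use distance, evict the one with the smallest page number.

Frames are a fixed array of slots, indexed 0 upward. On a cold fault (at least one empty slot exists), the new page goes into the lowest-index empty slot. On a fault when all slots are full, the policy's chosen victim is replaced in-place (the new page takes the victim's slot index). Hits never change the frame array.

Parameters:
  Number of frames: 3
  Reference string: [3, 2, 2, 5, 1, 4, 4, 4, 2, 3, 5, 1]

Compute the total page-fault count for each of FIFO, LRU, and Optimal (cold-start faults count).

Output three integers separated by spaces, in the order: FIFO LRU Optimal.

Answer: 9 9 7

Derivation:
--- FIFO ---
  step 0: ref 3 -> FAULT, frames=[3,-,-] (faults so far: 1)
  step 1: ref 2 -> FAULT, frames=[3,2,-] (faults so far: 2)
  step 2: ref 2 -> HIT, frames=[3,2,-] (faults so far: 2)
  step 3: ref 5 -> FAULT, frames=[3,2,5] (faults so far: 3)
  step 4: ref 1 -> FAULT, evict 3, frames=[1,2,5] (faults so far: 4)
  step 5: ref 4 -> FAULT, evict 2, frames=[1,4,5] (faults so far: 5)
  step 6: ref 4 -> HIT, frames=[1,4,5] (faults so far: 5)
  step 7: ref 4 -> HIT, frames=[1,4,5] (faults so far: 5)
  step 8: ref 2 -> FAULT, evict 5, frames=[1,4,2] (faults so far: 6)
  step 9: ref 3 -> FAULT, evict 1, frames=[3,4,2] (faults so far: 7)
  step 10: ref 5 -> FAULT, evict 4, frames=[3,5,2] (faults so far: 8)
  step 11: ref 1 -> FAULT, evict 2, frames=[3,5,1] (faults so far: 9)
  FIFO total faults: 9
--- LRU ---
  step 0: ref 3 -> FAULT, frames=[3,-,-] (faults so far: 1)
  step 1: ref 2 -> FAULT, frames=[3,2,-] (faults so far: 2)
  step 2: ref 2 -> HIT, frames=[3,2,-] (faults so far: 2)
  step 3: ref 5 -> FAULT, frames=[3,2,5] (faults so far: 3)
  step 4: ref 1 -> FAULT, evict 3, frames=[1,2,5] (faults so far: 4)
  step 5: ref 4 -> FAULT, evict 2, frames=[1,4,5] (faults so far: 5)
  step 6: ref 4 -> HIT, frames=[1,4,5] (faults so far: 5)
  step 7: ref 4 -> HIT, frames=[1,4,5] (faults so far: 5)
  step 8: ref 2 -> FAULT, evict 5, frames=[1,4,2] (faults so far: 6)
  step 9: ref 3 -> FAULT, evict 1, frames=[3,4,2] (faults so far: 7)
  step 10: ref 5 -> FAULT, evict 4, frames=[3,5,2] (faults so far: 8)
  step 11: ref 1 -> FAULT, evict 2, frames=[3,5,1] (faults so far: 9)
  LRU total faults: 9
--- Optimal ---
  step 0: ref 3 -> FAULT, frames=[3,-,-] (faults so far: 1)
  step 1: ref 2 -> FAULT, frames=[3,2,-] (faults so far: 2)
  step 2: ref 2 -> HIT, frames=[3,2,-] (faults so far: 2)
  step 3: ref 5 -> FAULT, frames=[3,2,5] (faults so far: 3)
  step 4: ref 1 -> FAULT, evict 5, frames=[3,2,1] (faults so far: 4)
  step 5: ref 4 -> FAULT, evict 1, frames=[3,2,4] (faults so far: 5)
  step 6: ref 4 -> HIT, frames=[3,2,4] (faults so far: 5)
  step 7: ref 4 -> HIT, frames=[3,2,4] (faults so far: 5)
  step 8: ref 2 -> HIT, frames=[3,2,4] (faults so far: 5)
  step 9: ref 3 -> HIT, frames=[3,2,4] (faults so far: 5)
  step 10: ref 5 -> FAULT, evict 2, frames=[3,5,4] (faults so far: 6)
  step 11: ref 1 -> FAULT, evict 3, frames=[1,5,4] (faults so far: 7)
  Optimal total faults: 7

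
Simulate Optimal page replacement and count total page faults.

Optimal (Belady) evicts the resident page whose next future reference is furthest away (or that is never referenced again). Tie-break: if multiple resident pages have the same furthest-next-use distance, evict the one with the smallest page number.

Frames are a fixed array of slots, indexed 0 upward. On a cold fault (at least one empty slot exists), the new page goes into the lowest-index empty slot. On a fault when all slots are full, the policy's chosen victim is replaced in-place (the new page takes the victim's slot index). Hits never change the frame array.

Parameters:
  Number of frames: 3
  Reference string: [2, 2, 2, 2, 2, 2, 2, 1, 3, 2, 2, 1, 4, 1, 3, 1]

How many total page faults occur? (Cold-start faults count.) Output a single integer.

Answer: 4

Derivation:
Step 0: ref 2 → FAULT, frames=[2,-,-]
Step 1: ref 2 → HIT, frames=[2,-,-]
Step 2: ref 2 → HIT, frames=[2,-,-]
Step 3: ref 2 → HIT, frames=[2,-,-]
Step 4: ref 2 → HIT, frames=[2,-,-]
Step 5: ref 2 → HIT, frames=[2,-,-]
Step 6: ref 2 → HIT, frames=[2,-,-]
Step 7: ref 1 → FAULT, frames=[2,1,-]
Step 8: ref 3 → FAULT, frames=[2,1,3]
Step 9: ref 2 → HIT, frames=[2,1,3]
Step 10: ref 2 → HIT, frames=[2,1,3]
Step 11: ref 1 → HIT, frames=[2,1,3]
Step 12: ref 4 → FAULT (evict 2), frames=[4,1,3]
Step 13: ref 1 → HIT, frames=[4,1,3]
Step 14: ref 3 → HIT, frames=[4,1,3]
Step 15: ref 1 → HIT, frames=[4,1,3]
Total faults: 4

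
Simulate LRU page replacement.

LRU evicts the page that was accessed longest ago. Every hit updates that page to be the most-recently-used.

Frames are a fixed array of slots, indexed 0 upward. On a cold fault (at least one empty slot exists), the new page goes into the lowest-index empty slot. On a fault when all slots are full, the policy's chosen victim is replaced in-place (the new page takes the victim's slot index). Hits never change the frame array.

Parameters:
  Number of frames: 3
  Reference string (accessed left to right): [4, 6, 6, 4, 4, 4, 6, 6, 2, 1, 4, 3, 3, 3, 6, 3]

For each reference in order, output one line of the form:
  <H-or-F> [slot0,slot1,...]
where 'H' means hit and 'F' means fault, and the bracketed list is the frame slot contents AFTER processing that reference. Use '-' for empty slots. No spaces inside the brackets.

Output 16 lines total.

F [4,-,-]
F [4,6,-]
H [4,6,-]
H [4,6,-]
H [4,6,-]
H [4,6,-]
H [4,6,-]
H [4,6,-]
F [4,6,2]
F [1,6,2]
F [1,4,2]
F [1,4,3]
H [1,4,3]
H [1,4,3]
F [6,4,3]
H [6,4,3]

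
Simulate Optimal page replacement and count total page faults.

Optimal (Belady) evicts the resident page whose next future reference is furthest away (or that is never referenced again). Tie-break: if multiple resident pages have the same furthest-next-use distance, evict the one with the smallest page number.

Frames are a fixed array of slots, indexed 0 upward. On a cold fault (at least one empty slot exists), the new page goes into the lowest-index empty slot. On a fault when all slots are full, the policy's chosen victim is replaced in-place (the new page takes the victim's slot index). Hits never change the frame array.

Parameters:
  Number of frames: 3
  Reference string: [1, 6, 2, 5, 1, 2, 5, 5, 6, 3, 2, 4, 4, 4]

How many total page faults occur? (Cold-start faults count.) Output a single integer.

Step 0: ref 1 → FAULT, frames=[1,-,-]
Step 1: ref 6 → FAULT, frames=[1,6,-]
Step 2: ref 2 → FAULT, frames=[1,6,2]
Step 3: ref 5 → FAULT (evict 6), frames=[1,5,2]
Step 4: ref 1 → HIT, frames=[1,5,2]
Step 5: ref 2 → HIT, frames=[1,5,2]
Step 6: ref 5 → HIT, frames=[1,5,2]
Step 7: ref 5 → HIT, frames=[1,5,2]
Step 8: ref 6 → FAULT (evict 1), frames=[6,5,2]
Step 9: ref 3 → FAULT (evict 5), frames=[6,3,2]
Step 10: ref 2 → HIT, frames=[6,3,2]
Step 11: ref 4 → FAULT (evict 2), frames=[6,3,4]
Step 12: ref 4 → HIT, frames=[6,3,4]
Step 13: ref 4 → HIT, frames=[6,3,4]
Total faults: 7

Answer: 7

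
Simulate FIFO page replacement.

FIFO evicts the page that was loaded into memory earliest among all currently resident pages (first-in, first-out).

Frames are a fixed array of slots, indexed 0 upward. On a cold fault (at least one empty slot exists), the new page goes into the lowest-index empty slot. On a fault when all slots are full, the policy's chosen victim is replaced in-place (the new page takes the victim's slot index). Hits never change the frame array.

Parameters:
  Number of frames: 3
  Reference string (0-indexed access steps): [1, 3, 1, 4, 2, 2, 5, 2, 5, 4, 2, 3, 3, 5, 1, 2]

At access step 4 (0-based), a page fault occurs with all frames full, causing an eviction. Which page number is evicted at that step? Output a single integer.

Step 0: ref 1 -> FAULT, frames=[1,-,-]
Step 1: ref 3 -> FAULT, frames=[1,3,-]
Step 2: ref 1 -> HIT, frames=[1,3,-]
Step 3: ref 4 -> FAULT, frames=[1,3,4]
Step 4: ref 2 -> FAULT, evict 1, frames=[2,3,4]
At step 4: evicted page 1

Answer: 1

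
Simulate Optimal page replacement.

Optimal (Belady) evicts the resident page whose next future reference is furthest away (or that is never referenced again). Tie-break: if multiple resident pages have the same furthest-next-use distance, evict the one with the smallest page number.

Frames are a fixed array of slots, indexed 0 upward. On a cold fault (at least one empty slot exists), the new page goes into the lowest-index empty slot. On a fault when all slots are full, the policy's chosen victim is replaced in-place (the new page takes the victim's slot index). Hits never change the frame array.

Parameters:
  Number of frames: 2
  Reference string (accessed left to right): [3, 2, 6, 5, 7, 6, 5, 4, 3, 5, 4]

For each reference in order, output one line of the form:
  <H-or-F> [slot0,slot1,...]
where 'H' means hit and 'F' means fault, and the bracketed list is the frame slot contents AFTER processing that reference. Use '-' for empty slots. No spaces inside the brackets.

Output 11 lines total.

F [3,-]
F [3,2]
F [3,6]
F [5,6]
F [7,6]
H [7,6]
F [7,5]
F [4,5]
F [3,5]
H [3,5]
F [4,5]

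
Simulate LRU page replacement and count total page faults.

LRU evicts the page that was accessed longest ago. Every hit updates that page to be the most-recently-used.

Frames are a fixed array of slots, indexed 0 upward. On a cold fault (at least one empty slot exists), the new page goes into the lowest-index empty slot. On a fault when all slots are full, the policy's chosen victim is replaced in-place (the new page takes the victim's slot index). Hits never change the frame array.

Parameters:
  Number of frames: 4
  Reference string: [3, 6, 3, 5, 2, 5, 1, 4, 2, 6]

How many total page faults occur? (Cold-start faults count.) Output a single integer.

Step 0: ref 3 → FAULT, frames=[3,-,-,-]
Step 1: ref 6 → FAULT, frames=[3,6,-,-]
Step 2: ref 3 → HIT, frames=[3,6,-,-]
Step 3: ref 5 → FAULT, frames=[3,6,5,-]
Step 4: ref 2 → FAULT, frames=[3,6,5,2]
Step 5: ref 5 → HIT, frames=[3,6,5,2]
Step 6: ref 1 → FAULT (evict 6), frames=[3,1,5,2]
Step 7: ref 4 → FAULT (evict 3), frames=[4,1,5,2]
Step 8: ref 2 → HIT, frames=[4,1,5,2]
Step 9: ref 6 → FAULT (evict 5), frames=[4,1,6,2]
Total faults: 7

Answer: 7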